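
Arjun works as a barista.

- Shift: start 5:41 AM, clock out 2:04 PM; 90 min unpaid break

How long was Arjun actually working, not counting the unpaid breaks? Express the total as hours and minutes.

Shift: 5:41 AM–2:04 PM = 8 h 23 min; less 90 min break → 6 h 53 min

6 h 53 min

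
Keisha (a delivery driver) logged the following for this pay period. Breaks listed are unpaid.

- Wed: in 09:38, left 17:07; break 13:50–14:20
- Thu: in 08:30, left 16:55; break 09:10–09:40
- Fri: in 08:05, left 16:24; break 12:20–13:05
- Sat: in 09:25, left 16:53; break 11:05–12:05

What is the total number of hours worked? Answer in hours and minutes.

28 h 56 min

Wed: 09:38–17:07 = 7 h 29 min; less 30 min break → 6 h 59 min
Thu: 08:30–16:55 = 8 h 25 min; less 30 min break → 7 h 55 min
Fri: 08:05–16:24 = 8 h 19 min; less 45 min break → 7 h 34 min
Sat: 09:25–16:53 = 7 h 28 min; less 60 min break → 6 h 28 min
Total: 6 h 59 min + 7 h 55 min + 7 h 34 min + 6 h 28 min = 28 h 56 min.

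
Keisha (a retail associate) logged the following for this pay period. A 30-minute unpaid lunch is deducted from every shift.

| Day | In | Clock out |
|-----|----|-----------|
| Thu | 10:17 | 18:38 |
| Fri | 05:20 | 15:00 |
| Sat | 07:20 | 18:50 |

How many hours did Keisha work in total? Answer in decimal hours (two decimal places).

Thu: 10:17–18:38 = 8 h 21 min; less 30 min break → 7 h 51 min
Fri: 05:20–15:00 = 9 h 40 min; less 30 min break → 9 h 10 min
Sat: 07:20–18:50 = 11 h 30 min; less 30 min break → 11 h 0 min
Total: 7 h 51 min + 9 h 10 min + 11 h 0 min = 28 h 1 min.

28.02 hours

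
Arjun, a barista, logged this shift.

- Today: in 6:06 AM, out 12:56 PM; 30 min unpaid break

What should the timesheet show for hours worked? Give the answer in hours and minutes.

6 h 20 min

Today: 6:06 AM–12:56 PM = 6 h 50 min; less 30 min break → 6 h 20 min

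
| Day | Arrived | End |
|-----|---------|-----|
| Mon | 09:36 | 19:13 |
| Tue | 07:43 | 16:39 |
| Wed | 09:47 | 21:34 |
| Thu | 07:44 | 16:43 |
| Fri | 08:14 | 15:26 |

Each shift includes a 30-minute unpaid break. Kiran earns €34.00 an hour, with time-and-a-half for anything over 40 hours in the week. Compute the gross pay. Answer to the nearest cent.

Mon: 09:36–19:13 = 9 h 37 min; less 30 min break → 9 h 7 min
Tue: 07:43–16:39 = 8 h 56 min; less 30 min break → 8 h 26 min
Wed: 09:47–21:34 = 11 h 47 min; less 30 min break → 11 h 17 min
Thu: 07:44–16:43 = 8 h 59 min; less 30 min break → 8 h 29 min
Fri: 08:14–15:26 = 7 h 12 min; less 30 min break → 6 h 42 min
Total worked: 44 h 1 min = 2641 min.
Regular 40 h 0 min = 2400 min at €34.00/h; overtime 4 h 1 min = 241 min at €51.00/h.
Pay = (2400 × €34.00 + 241 × €51.00) ÷ 60 = €1564.85.

€1564.85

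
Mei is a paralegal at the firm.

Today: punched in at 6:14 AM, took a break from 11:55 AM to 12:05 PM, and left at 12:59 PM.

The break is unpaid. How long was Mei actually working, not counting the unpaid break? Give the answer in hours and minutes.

6 h 35 min

Today: 6:14 AM–12:59 PM = 6 h 45 min; less 10 min break → 6 h 35 min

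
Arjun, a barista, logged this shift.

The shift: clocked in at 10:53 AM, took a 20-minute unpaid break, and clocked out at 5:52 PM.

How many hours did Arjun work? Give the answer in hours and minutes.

6 h 39 min

The shift: 10:53 AM–5:52 PM = 6 h 59 min; less 20 min break → 6 h 39 min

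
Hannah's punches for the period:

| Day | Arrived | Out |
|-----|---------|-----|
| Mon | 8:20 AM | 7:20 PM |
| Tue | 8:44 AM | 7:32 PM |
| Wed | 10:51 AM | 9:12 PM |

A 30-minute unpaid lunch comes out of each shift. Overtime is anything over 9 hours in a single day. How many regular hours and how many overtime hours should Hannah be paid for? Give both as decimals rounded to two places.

Mon: 8:20 AM–7:20 PM = 11 h 0 min; less 30 min break → 10 h 30 min
Tue: 8:44 AM–7:32 PM = 10 h 48 min; less 30 min break → 10 h 18 min
Wed: 10:51 AM–9:12 PM = 10 h 21 min; less 30 min break → 9 h 51 min
Mon reg 9 h 0 min / OT 1 h 30 min; Tue reg 9 h 0 min / OT 1 h 18 min; Wed reg 9 h 0 min / OT 0 h 51 min.
Totals: regular 27 h 0 min, overtime 3 h 39 min.

Regular 27.00 hours, overtime 3.65 hours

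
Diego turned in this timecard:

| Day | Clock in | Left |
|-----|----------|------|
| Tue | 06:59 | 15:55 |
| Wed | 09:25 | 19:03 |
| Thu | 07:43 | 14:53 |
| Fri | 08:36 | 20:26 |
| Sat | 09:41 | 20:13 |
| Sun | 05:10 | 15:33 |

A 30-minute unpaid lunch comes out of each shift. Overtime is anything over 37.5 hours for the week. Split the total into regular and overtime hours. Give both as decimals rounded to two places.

Tue: 06:59–15:55 = 8 h 56 min; less 30 min break → 8 h 26 min
Wed: 09:25–19:03 = 9 h 38 min; less 30 min break → 9 h 8 min
Thu: 07:43–14:53 = 7 h 10 min; less 30 min break → 6 h 40 min
Fri: 08:36–20:26 = 11 h 50 min; less 30 min break → 11 h 20 min
Sat: 09:41–20:13 = 10 h 32 min; less 30 min break → 10 h 2 min
Sun: 05:10–15:33 = 10 h 23 min; less 30 min break → 9 h 53 min
Total worked: 55 h 29 min = 55.48 h.
Threshold 37.5 h → overtime 17 h 59 min, regular 37 h 30 min.

Regular 37.50 hours, overtime 17.98 hours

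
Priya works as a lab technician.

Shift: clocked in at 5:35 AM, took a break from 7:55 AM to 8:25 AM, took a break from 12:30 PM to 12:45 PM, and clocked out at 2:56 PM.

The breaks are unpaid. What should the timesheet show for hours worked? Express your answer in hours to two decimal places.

8.60 hours

Shift: 5:35 AM–2:56 PM = 9 h 21 min; less 45 min break → 8 h 36 min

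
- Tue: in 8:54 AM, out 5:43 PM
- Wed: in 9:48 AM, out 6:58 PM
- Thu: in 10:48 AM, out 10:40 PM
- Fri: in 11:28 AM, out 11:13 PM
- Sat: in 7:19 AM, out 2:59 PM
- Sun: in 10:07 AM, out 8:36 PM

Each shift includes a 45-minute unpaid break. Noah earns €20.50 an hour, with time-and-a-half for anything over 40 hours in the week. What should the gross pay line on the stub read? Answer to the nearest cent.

Tue: 8:54 AM–5:43 PM = 8 h 49 min; less 45 min break → 8 h 4 min
Wed: 9:48 AM–6:58 PM = 9 h 10 min; less 45 min break → 8 h 25 min
Thu: 10:48 AM–10:40 PM = 11 h 52 min; less 45 min break → 11 h 7 min
Fri: 11:28 AM–11:13 PM = 11 h 45 min; less 45 min break → 11 h 0 min
Sat: 7:19 AM–2:59 PM = 7 h 40 min; less 45 min break → 6 h 55 min
Sun: 10:07 AM–8:36 PM = 10 h 29 min; less 45 min break → 9 h 44 min
Total worked: 55 h 15 min = 3315 min.
Regular 40 h 0 min = 2400 min at €20.50/h; overtime 15 h 15 min = 915 min at €30.75/h.
Pay = (2400 × €20.50 + 915 × €30.75) ÷ 60 = €1288.94.

€1288.94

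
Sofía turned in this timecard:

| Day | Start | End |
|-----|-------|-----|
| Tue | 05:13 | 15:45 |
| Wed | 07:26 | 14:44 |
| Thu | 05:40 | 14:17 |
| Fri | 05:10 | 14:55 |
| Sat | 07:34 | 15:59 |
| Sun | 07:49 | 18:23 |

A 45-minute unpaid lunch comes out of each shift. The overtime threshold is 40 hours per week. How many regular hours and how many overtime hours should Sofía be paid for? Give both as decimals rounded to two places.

Regular 40.00 hours, overtime 10.68 hours

Tue: 05:13–15:45 = 10 h 32 min; less 45 min break → 9 h 47 min
Wed: 07:26–14:44 = 7 h 18 min; less 45 min break → 6 h 33 min
Thu: 05:40–14:17 = 8 h 37 min; less 45 min break → 7 h 52 min
Fri: 05:10–14:55 = 9 h 45 min; less 45 min break → 9 h 0 min
Sat: 07:34–15:59 = 8 h 25 min; less 45 min break → 7 h 40 min
Sun: 07:49–18:23 = 10 h 34 min; less 45 min break → 9 h 49 min
Total worked: 50 h 41 min = 50.68 h.
Threshold 40 h → overtime 10 h 41 min, regular 40 h 0 min.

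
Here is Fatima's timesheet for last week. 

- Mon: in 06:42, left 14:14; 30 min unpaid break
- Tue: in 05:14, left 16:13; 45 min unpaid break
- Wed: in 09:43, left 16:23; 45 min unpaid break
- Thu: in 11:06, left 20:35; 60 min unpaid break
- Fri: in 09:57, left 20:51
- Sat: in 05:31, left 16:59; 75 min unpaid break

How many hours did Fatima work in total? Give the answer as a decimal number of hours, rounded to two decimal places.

Mon: 06:42–14:14 = 7 h 32 min; less 30 min break → 7 h 2 min
Tue: 05:14–16:13 = 10 h 59 min; less 45 min break → 10 h 14 min
Wed: 09:43–16:23 = 6 h 40 min; less 45 min break → 5 h 55 min
Thu: 11:06–20:35 = 9 h 29 min; less 60 min break → 8 h 29 min
Fri: 09:57–20:51 = 10 h 54 min
Sat: 05:31–16:59 = 11 h 28 min; less 75 min break → 10 h 13 min
Total: 7 h 2 min + 10 h 14 min + 5 h 55 min + 8 h 29 min + 10 h 54 min + 10 h 13 min = 52 h 47 min.

52.78 hours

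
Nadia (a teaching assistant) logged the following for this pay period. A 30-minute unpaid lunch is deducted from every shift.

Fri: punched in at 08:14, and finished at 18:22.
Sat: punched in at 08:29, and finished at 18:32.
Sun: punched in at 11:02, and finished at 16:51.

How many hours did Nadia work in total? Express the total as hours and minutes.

Fri: 08:14–18:22 = 10 h 8 min; less 30 min break → 9 h 38 min
Sat: 08:29–18:32 = 10 h 3 min; less 30 min break → 9 h 33 min
Sun: 11:02–16:51 = 5 h 49 min; less 30 min break → 5 h 19 min
Total: 9 h 38 min + 9 h 33 min + 5 h 19 min = 24 h 30 min.

24 h 30 min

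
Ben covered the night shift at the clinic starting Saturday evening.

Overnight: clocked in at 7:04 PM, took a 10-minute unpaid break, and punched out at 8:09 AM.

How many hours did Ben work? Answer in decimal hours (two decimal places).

12.92 hours

Overnight: 7:04 PM → midnight = 4 h 56 min; midnight → 8:09 AM = 8 h 9 min; span 13 h 5 min; less 10 min break → 12 h 55 min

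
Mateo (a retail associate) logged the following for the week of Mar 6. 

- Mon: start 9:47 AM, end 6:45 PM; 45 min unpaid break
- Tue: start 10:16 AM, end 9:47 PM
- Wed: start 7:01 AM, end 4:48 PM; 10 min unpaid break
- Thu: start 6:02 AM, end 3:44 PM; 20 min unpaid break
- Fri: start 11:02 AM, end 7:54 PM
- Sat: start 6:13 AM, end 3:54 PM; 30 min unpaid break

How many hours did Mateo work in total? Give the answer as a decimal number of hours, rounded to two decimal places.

Mon: 9:47 AM–6:45 PM = 8 h 58 min; less 45 min break → 8 h 13 min
Tue: 10:16 AM–9:47 PM = 11 h 31 min
Wed: 7:01 AM–4:48 PM = 9 h 47 min; less 10 min break → 9 h 37 min
Thu: 6:02 AM–3:44 PM = 9 h 42 min; less 20 min break → 9 h 22 min
Fri: 11:02 AM–7:54 PM = 8 h 52 min
Sat: 6:13 AM–3:54 PM = 9 h 41 min; less 30 min break → 9 h 11 min
Total: 8 h 13 min + 11 h 31 min + 9 h 37 min + 9 h 22 min + 8 h 52 min + 9 h 11 min = 56 h 46 min.

56.77 hours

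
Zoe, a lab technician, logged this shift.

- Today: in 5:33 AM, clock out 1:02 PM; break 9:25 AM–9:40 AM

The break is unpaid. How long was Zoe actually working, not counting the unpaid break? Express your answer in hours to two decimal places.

7.23 hours

Today: 5:33 AM–1:02 PM = 7 h 29 min; less 15 min break → 7 h 14 min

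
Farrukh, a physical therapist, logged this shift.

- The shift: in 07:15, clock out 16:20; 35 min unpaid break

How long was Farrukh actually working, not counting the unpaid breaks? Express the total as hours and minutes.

The shift: 07:15–16:20 = 9 h 5 min; less 35 min break → 8 h 30 min

8 h 30 min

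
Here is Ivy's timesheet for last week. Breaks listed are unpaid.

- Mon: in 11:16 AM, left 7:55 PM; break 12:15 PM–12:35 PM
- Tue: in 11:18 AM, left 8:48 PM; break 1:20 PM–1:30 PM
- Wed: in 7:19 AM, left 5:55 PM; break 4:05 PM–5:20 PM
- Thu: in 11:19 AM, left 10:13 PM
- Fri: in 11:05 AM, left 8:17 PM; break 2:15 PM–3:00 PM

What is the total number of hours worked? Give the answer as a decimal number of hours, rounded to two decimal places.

Mon: 11:16 AM–7:55 PM = 8 h 39 min; less 20 min break → 8 h 19 min
Tue: 11:18 AM–8:48 PM = 9 h 30 min; less 10 min break → 9 h 20 min
Wed: 7:19 AM–5:55 PM = 10 h 36 min; less 75 min break → 9 h 21 min
Thu: 11:19 AM–10:13 PM = 10 h 54 min
Fri: 11:05 AM–8:17 PM = 9 h 12 min; less 45 min break → 8 h 27 min
Total: 8 h 19 min + 9 h 20 min + 9 h 21 min + 10 h 54 min + 8 h 27 min = 46 h 21 min.

46.35 hours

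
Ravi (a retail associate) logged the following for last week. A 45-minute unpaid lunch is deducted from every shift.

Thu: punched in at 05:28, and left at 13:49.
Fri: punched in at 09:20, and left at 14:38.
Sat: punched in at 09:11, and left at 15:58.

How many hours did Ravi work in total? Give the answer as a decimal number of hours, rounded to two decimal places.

Thu: 05:28–13:49 = 8 h 21 min; less 45 min break → 7 h 36 min
Fri: 09:20–14:38 = 5 h 18 min; less 45 min break → 4 h 33 min
Sat: 09:11–15:58 = 6 h 47 min; less 45 min break → 6 h 2 min
Total: 7 h 36 min + 4 h 33 min + 6 h 2 min = 18 h 11 min.

18.18 hours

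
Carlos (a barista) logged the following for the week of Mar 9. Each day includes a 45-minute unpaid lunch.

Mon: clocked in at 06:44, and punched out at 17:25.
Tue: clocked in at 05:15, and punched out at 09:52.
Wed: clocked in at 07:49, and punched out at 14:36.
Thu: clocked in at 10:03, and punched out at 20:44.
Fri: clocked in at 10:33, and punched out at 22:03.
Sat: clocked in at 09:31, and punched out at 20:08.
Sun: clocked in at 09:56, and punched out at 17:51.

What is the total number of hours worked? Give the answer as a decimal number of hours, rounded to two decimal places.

57.55 hours

Mon: 06:44–17:25 = 10 h 41 min; less 45 min break → 9 h 56 min
Tue: 05:15–09:52 = 4 h 37 min; less 45 min break → 3 h 52 min
Wed: 07:49–14:36 = 6 h 47 min; less 45 min break → 6 h 2 min
Thu: 10:03–20:44 = 10 h 41 min; less 45 min break → 9 h 56 min
Fri: 10:33–22:03 = 11 h 30 min; less 45 min break → 10 h 45 min
Sat: 09:31–20:08 = 10 h 37 min; less 45 min break → 9 h 52 min
Sun: 09:56–17:51 = 7 h 55 min; less 45 min break → 7 h 10 min
Total: 9 h 56 min + 3 h 52 min + 6 h 2 min + 9 h 56 min + 10 h 45 min + 9 h 52 min + 7 h 10 min = 57 h 33 min.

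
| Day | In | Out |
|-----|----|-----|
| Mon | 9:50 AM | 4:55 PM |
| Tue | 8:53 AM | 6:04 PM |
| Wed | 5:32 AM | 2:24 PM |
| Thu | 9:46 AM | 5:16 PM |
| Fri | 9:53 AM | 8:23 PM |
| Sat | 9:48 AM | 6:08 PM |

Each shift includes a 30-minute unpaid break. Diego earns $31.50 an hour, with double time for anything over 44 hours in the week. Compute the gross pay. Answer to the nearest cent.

$1667.40

Mon: 9:50 AM–4:55 PM = 7 h 5 min; less 30 min break → 6 h 35 min
Tue: 8:53 AM–6:04 PM = 9 h 11 min; less 30 min break → 8 h 41 min
Wed: 5:32 AM–2:24 PM = 8 h 52 min; less 30 min break → 8 h 22 min
Thu: 9:46 AM–5:16 PM = 7 h 30 min; less 30 min break → 7 h 0 min
Fri: 9:53 AM–8:23 PM = 10 h 30 min; less 30 min break → 10 h 0 min
Sat: 9:48 AM–6:08 PM = 8 h 20 min; less 30 min break → 7 h 50 min
Total worked: 48 h 28 min = 2908 min.
Regular 44 h 0 min = 2640 min at $31.50/h; overtime 4 h 28 min = 268 min at $63.00/h.
Pay = (2640 × $31.50 + 268 × $63.00) ÷ 60 = $1667.40.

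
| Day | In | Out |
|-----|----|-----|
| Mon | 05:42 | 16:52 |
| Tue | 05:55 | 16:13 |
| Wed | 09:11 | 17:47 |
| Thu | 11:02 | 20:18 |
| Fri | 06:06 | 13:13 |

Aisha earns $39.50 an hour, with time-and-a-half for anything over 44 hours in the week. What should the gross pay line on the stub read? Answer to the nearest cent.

Mon: 05:42–16:52 = 11 h 10 min
Tue: 05:55–16:13 = 10 h 18 min
Wed: 09:11–17:47 = 8 h 36 min
Thu: 11:02–20:18 = 9 h 16 min
Fri: 06:06–13:13 = 7 h 7 min
Total worked: 46 h 27 min = 2787 min.
Regular 44 h 0 min = 2640 min at $39.50/h; overtime 2 h 27 min = 147 min at $59.25/h.
Pay = (2640 × $39.50 + 147 × $59.25) ÷ 60 = $1883.16.

$1883.16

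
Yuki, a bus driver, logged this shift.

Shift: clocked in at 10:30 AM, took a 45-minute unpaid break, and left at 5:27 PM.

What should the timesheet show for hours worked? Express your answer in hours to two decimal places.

6.20 hours

Shift: 10:30 AM–5:27 PM = 6 h 57 min; less 45 min break → 6 h 12 min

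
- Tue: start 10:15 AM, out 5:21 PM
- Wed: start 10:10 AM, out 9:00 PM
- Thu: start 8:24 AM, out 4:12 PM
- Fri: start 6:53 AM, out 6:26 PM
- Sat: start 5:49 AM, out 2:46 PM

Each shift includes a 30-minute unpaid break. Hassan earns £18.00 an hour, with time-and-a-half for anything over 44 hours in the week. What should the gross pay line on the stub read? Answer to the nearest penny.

£787.20

Tue: 10:15 AM–5:21 PM = 7 h 6 min; less 30 min break → 6 h 36 min
Wed: 10:10 AM–9:00 PM = 10 h 50 min; less 30 min break → 10 h 20 min
Thu: 8:24 AM–4:12 PM = 7 h 48 min; less 30 min break → 7 h 18 min
Fri: 6:53 AM–6:26 PM = 11 h 33 min; less 30 min break → 11 h 3 min
Sat: 5:49 AM–2:46 PM = 8 h 57 min; less 30 min break → 8 h 27 min
Total worked: 43 h 44 min = 2624 min.
Regular 43 h 44 min = 2624 min at £18.00/h; overtime 0 h 0 min = 0 min at £27.00/h.
Pay = (2624 × £18.00 + 0 × £27.00) ÷ 60 = £787.20.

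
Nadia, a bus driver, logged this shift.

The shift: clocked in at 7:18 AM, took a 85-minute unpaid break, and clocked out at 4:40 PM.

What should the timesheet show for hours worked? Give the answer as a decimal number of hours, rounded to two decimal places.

7.95 hours

The shift: 7:18 AM–4:40 PM = 9 h 22 min; less 85 min break → 7 h 57 min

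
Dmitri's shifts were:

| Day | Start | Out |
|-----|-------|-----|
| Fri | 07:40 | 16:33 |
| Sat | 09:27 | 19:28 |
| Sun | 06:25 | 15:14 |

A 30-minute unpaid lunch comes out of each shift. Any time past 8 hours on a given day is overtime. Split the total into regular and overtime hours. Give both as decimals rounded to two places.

Fri: 07:40–16:33 = 8 h 53 min; less 30 min break → 8 h 23 min
Sat: 09:27–19:28 = 10 h 1 min; less 30 min break → 9 h 31 min
Sun: 06:25–15:14 = 8 h 49 min; less 30 min break → 8 h 19 min
Fri reg 8 h 0 min / OT 0 h 23 min; Sat reg 8 h 0 min / OT 1 h 31 min; Sun reg 8 h 0 min / OT 0 h 19 min.
Totals: regular 24 h 0 min, overtime 2 h 13 min.

Regular 24.00 hours, overtime 2.22 hours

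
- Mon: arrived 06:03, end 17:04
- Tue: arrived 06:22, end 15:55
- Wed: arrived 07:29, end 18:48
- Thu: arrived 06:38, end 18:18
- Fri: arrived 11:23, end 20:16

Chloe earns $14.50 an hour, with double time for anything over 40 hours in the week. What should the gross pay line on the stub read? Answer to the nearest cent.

$940.57

Mon: 06:03–17:04 = 11 h 1 min
Tue: 06:22–15:55 = 9 h 33 min
Wed: 07:29–18:48 = 11 h 19 min
Thu: 06:38–18:18 = 11 h 40 min
Fri: 11:23–20:16 = 8 h 53 min
Total worked: 52 h 26 min = 3146 min.
Regular 40 h 0 min = 2400 min at $14.50/h; overtime 12 h 26 min = 746 min at $29.00/h.
Pay = (2400 × $14.50 + 746 × $29.00) ÷ 60 = $940.57.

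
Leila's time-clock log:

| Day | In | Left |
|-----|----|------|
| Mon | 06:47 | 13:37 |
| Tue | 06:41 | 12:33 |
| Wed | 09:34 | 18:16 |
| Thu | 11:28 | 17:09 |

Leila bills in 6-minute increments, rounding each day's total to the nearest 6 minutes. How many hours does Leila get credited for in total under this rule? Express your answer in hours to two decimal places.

Mon: 06:47–13:37 = 6 h 50 min → rounds to 6 h 48 min
Tue: 06:41–12:33 = 5 h 52 min → rounds to 5 h 54 min
Wed: 09:34–18:16 = 8 h 42 min → rounds to 8 h 42 min
Thu: 11:28–17:09 = 5 h 41 min → rounds to 5 h 42 min
Total credited: 27 h 6 min.

27.10 hours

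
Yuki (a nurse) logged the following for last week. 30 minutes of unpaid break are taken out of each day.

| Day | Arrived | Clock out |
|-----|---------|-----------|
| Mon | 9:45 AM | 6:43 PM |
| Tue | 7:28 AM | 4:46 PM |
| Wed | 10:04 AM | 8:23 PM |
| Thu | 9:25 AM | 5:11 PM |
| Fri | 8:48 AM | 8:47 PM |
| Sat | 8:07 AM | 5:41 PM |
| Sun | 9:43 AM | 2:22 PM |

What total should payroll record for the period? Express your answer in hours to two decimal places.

59.05 hours

Mon: 9:45 AM–6:43 PM = 8 h 58 min; less 30 min break → 8 h 28 min
Tue: 7:28 AM–4:46 PM = 9 h 18 min; less 30 min break → 8 h 48 min
Wed: 10:04 AM–8:23 PM = 10 h 19 min; less 30 min break → 9 h 49 min
Thu: 9:25 AM–5:11 PM = 7 h 46 min; less 30 min break → 7 h 16 min
Fri: 8:48 AM–8:47 PM = 11 h 59 min; less 30 min break → 11 h 29 min
Sat: 8:07 AM–5:41 PM = 9 h 34 min; less 30 min break → 9 h 4 min
Sun: 9:43 AM–2:22 PM = 4 h 39 min; less 30 min break → 4 h 9 min
Total: 8 h 28 min + 8 h 48 min + 9 h 49 min + 7 h 16 min + 11 h 29 min + 9 h 4 min + 4 h 9 min = 59 h 3 min.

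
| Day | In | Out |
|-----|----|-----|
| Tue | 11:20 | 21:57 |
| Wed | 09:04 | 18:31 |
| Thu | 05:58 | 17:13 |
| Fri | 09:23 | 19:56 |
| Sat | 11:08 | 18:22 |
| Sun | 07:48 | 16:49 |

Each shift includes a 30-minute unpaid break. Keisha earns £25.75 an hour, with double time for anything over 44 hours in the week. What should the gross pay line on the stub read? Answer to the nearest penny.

Tue: 11:20–21:57 = 10 h 37 min; less 30 min break → 10 h 7 min
Wed: 09:04–18:31 = 9 h 27 min; less 30 min break → 8 h 57 min
Thu: 05:58–17:13 = 11 h 15 min; less 30 min break → 10 h 45 min
Fri: 09:23–19:56 = 10 h 33 min; less 30 min break → 10 h 3 min
Sat: 11:08–18:22 = 7 h 14 min; less 30 min break → 6 h 44 min
Sun: 07:48–16:49 = 9 h 1 min; less 30 min break → 8 h 31 min
Total worked: 55 h 7 min = 3307 min.
Regular 44 h 0 min = 2640 min at £25.75/h; overtime 11 h 7 min = 667 min at £51.50/h.
Pay = (2640 × £25.75 + 667 × £51.50) ÷ 60 = £1705.51.

£1705.51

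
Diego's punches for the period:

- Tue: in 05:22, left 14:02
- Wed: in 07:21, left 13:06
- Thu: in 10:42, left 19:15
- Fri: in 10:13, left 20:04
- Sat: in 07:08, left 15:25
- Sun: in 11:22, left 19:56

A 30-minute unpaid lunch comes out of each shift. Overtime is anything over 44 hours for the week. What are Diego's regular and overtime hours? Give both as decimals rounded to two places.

Tue: 05:22–14:02 = 8 h 40 min; less 30 min break → 8 h 10 min
Wed: 07:21–13:06 = 5 h 45 min; less 30 min break → 5 h 15 min
Thu: 10:42–19:15 = 8 h 33 min; less 30 min break → 8 h 3 min
Fri: 10:13–20:04 = 9 h 51 min; less 30 min break → 9 h 21 min
Sat: 07:08–15:25 = 8 h 17 min; less 30 min break → 7 h 47 min
Sun: 11:22–19:56 = 8 h 34 min; less 30 min break → 8 h 4 min
Total worked: 46 h 40 min = 46.67 h.
Threshold 44 h → overtime 2 h 40 min, regular 44 h 0 min.

Regular 44.00 hours, overtime 2.67 hours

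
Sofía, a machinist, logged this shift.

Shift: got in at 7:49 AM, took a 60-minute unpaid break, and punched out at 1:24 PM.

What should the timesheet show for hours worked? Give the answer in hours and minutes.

Shift: 7:49 AM–1:24 PM = 5 h 35 min; less 60 min break → 4 h 35 min

4 h 35 min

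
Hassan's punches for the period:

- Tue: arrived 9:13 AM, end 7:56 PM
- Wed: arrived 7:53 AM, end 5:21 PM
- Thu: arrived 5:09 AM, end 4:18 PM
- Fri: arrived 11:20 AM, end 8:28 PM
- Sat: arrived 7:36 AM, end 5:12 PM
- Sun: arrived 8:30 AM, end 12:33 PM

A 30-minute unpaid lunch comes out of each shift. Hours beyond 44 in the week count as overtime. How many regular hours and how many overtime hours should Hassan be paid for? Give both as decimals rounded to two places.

Regular 44.00 hours, overtime 7.12 hours

Tue: 9:13 AM–7:56 PM = 10 h 43 min; less 30 min break → 10 h 13 min
Wed: 7:53 AM–5:21 PM = 9 h 28 min; less 30 min break → 8 h 58 min
Thu: 5:09 AM–4:18 PM = 11 h 9 min; less 30 min break → 10 h 39 min
Fri: 11:20 AM–8:28 PM = 9 h 8 min; less 30 min break → 8 h 38 min
Sat: 7:36 AM–5:12 PM = 9 h 36 min; less 30 min break → 9 h 6 min
Sun: 8:30 AM–12:33 PM = 4 h 3 min; less 30 min break → 3 h 33 min
Total worked: 51 h 7 min = 51.12 h.
Threshold 44 h → overtime 7 h 7 min, regular 44 h 0 min.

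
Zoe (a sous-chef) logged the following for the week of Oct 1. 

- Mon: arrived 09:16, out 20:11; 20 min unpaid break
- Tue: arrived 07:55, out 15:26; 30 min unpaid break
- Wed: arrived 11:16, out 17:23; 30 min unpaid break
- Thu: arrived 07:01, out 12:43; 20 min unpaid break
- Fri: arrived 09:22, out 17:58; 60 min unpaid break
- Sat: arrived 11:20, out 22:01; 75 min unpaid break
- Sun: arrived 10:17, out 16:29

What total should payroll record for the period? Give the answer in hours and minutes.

Mon: 09:16–20:11 = 10 h 55 min; less 20 min break → 10 h 35 min
Tue: 07:55–15:26 = 7 h 31 min; less 30 min break → 7 h 1 min
Wed: 11:16–17:23 = 6 h 7 min; less 30 min break → 5 h 37 min
Thu: 07:01–12:43 = 5 h 42 min; less 20 min break → 5 h 22 min
Fri: 09:22–17:58 = 8 h 36 min; less 60 min break → 7 h 36 min
Sat: 11:20–22:01 = 10 h 41 min; less 75 min break → 9 h 26 min
Sun: 10:17–16:29 = 6 h 12 min
Total: 10 h 35 min + 7 h 1 min + 5 h 37 min + 5 h 22 min + 7 h 36 min + 9 h 26 min + 6 h 12 min = 51 h 49 min.

51 h 49 min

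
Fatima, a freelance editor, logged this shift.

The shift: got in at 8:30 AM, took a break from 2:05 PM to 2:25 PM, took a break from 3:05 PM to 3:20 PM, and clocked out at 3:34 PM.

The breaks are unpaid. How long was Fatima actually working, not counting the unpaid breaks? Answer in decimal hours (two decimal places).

6.48 hours

The shift: 8:30 AM–3:34 PM = 7 h 4 min; less 35 min break → 6 h 29 min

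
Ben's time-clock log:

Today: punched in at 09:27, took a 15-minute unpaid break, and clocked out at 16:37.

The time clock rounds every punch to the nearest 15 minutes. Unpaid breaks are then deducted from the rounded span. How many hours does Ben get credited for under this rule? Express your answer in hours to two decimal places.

Today: in 09:27→09:30, out 16:37→16:30; 7 h 0 min − 15 min = 6 h 45 min

6.75 hours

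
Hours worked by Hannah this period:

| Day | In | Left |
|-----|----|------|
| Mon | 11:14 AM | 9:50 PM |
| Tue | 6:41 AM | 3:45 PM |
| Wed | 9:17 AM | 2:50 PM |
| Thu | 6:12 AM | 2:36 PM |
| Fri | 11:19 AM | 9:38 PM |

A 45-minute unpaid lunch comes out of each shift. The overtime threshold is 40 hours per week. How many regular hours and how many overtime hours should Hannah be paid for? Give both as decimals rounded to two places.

Mon: 11:14 AM–9:50 PM = 10 h 36 min; less 45 min break → 9 h 51 min
Tue: 6:41 AM–3:45 PM = 9 h 4 min; less 45 min break → 8 h 19 min
Wed: 9:17 AM–2:50 PM = 5 h 33 min; less 45 min break → 4 h 48 min
Thu: 6:12 AM–2:36 PM = 8 h 24 min; less 45 min break → 7 h 39 min
Fri: 11:19 AM–9:38 PM = 10 h 19 min; less 45 min break → 9 h 34 min
Total worked: 40 h 11 min = 40.18 h.
Threshold 40 h → overtime 0 h 11 min, regular 40 h 0 min.

Regular 40.00 hours, overtime 0.18 hours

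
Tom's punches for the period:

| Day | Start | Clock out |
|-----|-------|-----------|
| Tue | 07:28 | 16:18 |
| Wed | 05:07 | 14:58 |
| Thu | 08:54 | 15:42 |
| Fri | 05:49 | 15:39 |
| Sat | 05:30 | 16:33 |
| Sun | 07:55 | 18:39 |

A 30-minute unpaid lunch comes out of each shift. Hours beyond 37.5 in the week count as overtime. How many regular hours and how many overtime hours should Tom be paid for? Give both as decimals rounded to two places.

Tue: 07:28–16:18 = 8 h 50 min; less 30 min break → 8 h 20 min
Wed: 05:07–14:58 = 9 h 51 min; less 30 min break → 9 h 21 min
Thu: 08:54–15:42 = 6 h 48 min; less 30 min break → 6 h 18 min
Fri: 05:49–15:39 = 9 h 50 min; less 30 min break → 9 h 20 min
Sat: 05:30–16:33 = 11 h 3 min; less 30 min break → 10 h 33 min
Sun: 07:55–18:39 = 10 h 44 min; less 30 min break → 10 h 14 min
Total worked: 54 h 6 min = 54.10 h.
Threshold 37.5 h → overtime 16 h 36 min, regular 37 h 30 min.

Regular 37.50 hours, overtime 16.60 hours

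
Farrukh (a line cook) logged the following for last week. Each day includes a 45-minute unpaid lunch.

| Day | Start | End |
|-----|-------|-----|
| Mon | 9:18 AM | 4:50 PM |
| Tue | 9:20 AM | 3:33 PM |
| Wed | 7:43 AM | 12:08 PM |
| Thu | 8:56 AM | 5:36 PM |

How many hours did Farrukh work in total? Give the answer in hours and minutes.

Mon: 9:18 AM–4:50 PM = 7 h 32 min; less 45 min break → 6 h 47 min
Tue: 9:20 AM–3:33 PM = 6 h 13 min; less 45 min break → 5 h 28 min
Wed: 7:43 AM–12:08 PM = 4 h 25 min; less 45 min break → 3 h 40 min
Thu: 8:56 AM–5:36 PM = 8 h 40 min; less 45 min break → 7 h 55 min
Total: 6 h 47 min + 5 h 28 min + 3 h 40 min + 7 h 55 min = 23 h 50 min.

23 h 50 min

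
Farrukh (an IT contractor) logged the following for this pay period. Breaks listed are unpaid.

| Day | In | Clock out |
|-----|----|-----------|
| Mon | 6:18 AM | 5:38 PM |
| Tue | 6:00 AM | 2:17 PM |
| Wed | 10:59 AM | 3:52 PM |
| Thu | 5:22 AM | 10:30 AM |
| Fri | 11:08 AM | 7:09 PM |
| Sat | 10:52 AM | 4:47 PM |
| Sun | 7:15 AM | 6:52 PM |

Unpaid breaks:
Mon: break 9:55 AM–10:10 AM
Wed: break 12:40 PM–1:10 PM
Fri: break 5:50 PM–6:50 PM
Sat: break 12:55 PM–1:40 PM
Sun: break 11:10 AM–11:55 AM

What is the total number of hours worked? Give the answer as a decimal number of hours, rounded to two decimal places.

51.93 hours

Mon: 6:18 AM–5:38 PM = 11 h 20 min; less 15 min break → 11 h 5 min
Tue: 6:00 AM–2:17 PM = 8 h 17 min
Wed: 10:59 AM–3:52 PM = 4 h 53 min; less 30 min break → 4 h 23 min
Thu: 5:22 AM–10:30 AM = 5 h 8 min
Fri: 11:08 AM–7:09 PM = 8 h 1 min; less 60 min break → 7 h 1 min
Sat: 10:52 AM–4:47 PM = 5 h 55 min; less 45 min break → 5 h 10 min
Sun: 7:15 AM–6:52 PM = 11 h 37 min; less 45 min break → 10 h 52 min
Total: 11 h 5 min + 8 h 17 min + 4 h 23 min + 5 h 8 min + 7 h 1 min + 5 h 10 min + 10 h 52 min = 51 h 56 min.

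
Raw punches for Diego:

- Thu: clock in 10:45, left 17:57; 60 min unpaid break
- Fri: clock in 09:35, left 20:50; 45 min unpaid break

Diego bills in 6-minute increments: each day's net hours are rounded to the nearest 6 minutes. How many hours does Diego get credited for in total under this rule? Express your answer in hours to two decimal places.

Thu: 10:45–17:57 = 7 h 12 min − 60 min = 6 h 12 min → rounds to 6 h 12 min
Fri: 09:35–20:50 = 11 h 15 min − 45 min = 10 h 30 min → rounds to 10 h 30 min
Total credited: 16 h 42 min.

16.70 hours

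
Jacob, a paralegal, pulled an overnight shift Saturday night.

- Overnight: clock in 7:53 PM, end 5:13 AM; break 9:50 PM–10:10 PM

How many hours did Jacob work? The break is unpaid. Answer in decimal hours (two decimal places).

Overnight: 7:53 PM → midnight = 4 h 7 min; midnight → 5:13 AM = 5 h 13 min; span 9 h 20 min; less 20 min break → 9 h 0 min

9.00 hours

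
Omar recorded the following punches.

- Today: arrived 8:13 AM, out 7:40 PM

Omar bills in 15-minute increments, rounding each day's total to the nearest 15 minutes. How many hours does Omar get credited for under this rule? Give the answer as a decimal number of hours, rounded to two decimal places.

Today: 8:13 AM–7:40 PM = 11 h 27 min → rounds to 11 h 30 min

11.50 hours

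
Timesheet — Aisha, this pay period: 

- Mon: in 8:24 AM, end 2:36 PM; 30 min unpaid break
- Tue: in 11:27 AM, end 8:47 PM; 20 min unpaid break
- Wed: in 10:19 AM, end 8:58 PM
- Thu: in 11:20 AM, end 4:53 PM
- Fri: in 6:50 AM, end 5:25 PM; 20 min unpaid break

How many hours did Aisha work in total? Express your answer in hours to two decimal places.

41.15 hours

Mon: 8:24 AM–2:36 PM = 6 h 12 min; less 30 min break → 5 h 42 min
Tue: 11:27 AM–8:47 PM = 9 h 20 min; less 20 min break → 9 h 0 min
Wed: 10:19 AM–8:58 PM = 10 h 39 min
Thu: 11:20 AM–4:53 PM = 5 h 33 min
Fri: 6:50 AM–5:25 PM = 10 h 35 min; less 20 min break → 10 h 15 min
Total: 5 h 42 min + 9 h 0 min + 10 h 39 min + 5 h 33 min + 10 h 15 min = 41 h 9 min.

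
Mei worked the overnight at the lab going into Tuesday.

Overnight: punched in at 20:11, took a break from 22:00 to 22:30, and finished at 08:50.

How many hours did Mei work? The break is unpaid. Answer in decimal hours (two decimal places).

Overnight: 20:11 → midnight = 3 h 49 min; midnight → 08:50 = 8 h 50 min; span 12 h 39 min; less 30 min break → 12 h 9 min

12.15 hours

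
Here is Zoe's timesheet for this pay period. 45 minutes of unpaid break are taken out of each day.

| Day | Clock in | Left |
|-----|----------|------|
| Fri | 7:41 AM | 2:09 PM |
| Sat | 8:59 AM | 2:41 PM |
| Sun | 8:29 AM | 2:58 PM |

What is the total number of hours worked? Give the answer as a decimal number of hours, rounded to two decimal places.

Fri: 7:41 AM–2:09 PM = 6 h 28 min; less 45 min break → 5 h 43 min
Sat: 8:59 AM–2:41 PM = 5 h 42 min; less 45 min break → 4 h 57 min
Sun: 8:29 AM–2:58 PM = 6 h 29 min; less 45 min break → 5 h 44 min
Total: 5 h 43 min + 4 h 57 min + 5 h 44 min = 16 h 24 min.

16.40 hours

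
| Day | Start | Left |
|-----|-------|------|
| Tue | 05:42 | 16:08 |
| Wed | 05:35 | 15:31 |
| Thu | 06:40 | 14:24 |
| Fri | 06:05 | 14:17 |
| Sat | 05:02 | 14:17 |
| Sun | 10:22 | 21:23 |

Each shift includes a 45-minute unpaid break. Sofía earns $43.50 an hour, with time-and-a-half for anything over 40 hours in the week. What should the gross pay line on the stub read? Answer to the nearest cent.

$2527.35

Tue: 05:42–16:08 = 10 h 26 min; less 45 min break → 9 h 41 min
Wed: 05:35–15:31 = 9 h 56 min; less 45 min break → 9 h 11 min
Thu: 06:40–14:24 = 7 h 44 min; less 45 min break → 6 h 59 min
Fri: 06:05–14:17 = 8 h 12 min; less 45 min break → 7 h 27 min
Sat: 05:02–14:17 = 9 h 15 min; less 45 min break → 8 h 30 min
Sun: 10:22–21:23 = 11 h 1 min; less 45 min break → 10 h 16 min
Total worked: 52 h 4 min = 3124 min.
Regular 40 h 0 min = 2400 min at $43.50/h; overtime 12 h 4 min = 724 min at $65.25/h.
Pay = (2400 × $43.50 + 724 × $65.25) ÷ 60 = $2527.35.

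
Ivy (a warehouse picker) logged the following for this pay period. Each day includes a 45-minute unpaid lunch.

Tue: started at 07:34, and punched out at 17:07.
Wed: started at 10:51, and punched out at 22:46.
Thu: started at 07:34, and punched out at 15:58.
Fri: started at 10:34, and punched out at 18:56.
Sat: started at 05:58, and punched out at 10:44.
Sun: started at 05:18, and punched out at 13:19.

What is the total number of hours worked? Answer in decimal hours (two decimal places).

Tue: 07:34–17:07 = 9 h 33 min; less 45 min break → 8 h 48 min
Wed: 10:51–22:46 = 11 h 55 min; less 45 min break → 11 h 10 min
Thu: 07:34–15:58 = 8 h 24 min; less 45 min break → 7 h 39 min
Fri: 10:34–18:56 = 8 h 22 min; less 45 min break → 7 h 37 min
Sat: 05:58–10:44 = 4 h 46 min; less 45 min break → 4 h 1 min
Sun: 05:18–13:19 = 8 h 1 min; less 45 min break → 7 h 16 min
Total: 8 h 48 min + 11 h 10 min + 7 h 39 min + 7 h 37 min + 4 h 1 min + 7 h 16 min = 46 h 31 min.

46.52 hours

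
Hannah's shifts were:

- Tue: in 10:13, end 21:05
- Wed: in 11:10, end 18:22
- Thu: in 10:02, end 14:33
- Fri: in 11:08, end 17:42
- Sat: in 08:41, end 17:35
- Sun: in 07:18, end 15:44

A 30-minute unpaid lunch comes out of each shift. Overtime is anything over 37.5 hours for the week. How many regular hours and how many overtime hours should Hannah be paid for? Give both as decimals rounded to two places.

Tue: 10:13–21:05 = 10 h 52 min; less 30 min break → 10 h 22 min
Wed: 11:10–18:22 = 7 h 12 min; less 30 min break → 6 h 42 min
Thu: 10:02–14:33 = 4 h 31 min; less 30 min break → 4 h 1 min
Fri: 11:08–17:42 = 6 h 34 min; less 30 min break → 6 h 4 min
Sat: 08:41–17:35 = 8 h 54 min; less 30 min break → 8 h 24 min
Sun: 07:18–15:44 = 8 h 26 min; less 30 min break → 7 h 56 min
Total worked: 43 h 29 min = 43.48 h.
Threshold 37.5 h → overtime 5 h 59 min, regular 37 h 30 min.

Regular 37.50 hours, overtime 5.98 hours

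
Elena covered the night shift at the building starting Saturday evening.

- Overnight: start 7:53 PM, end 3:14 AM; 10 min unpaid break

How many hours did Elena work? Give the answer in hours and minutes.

7 h 11 min

Overnight: 7:53 PM → midnight = 4 h 7 min; midnight → 3:14 AM = 3 h 14 min; span 7 h 21 min; less 10 min break → 7 h 11 min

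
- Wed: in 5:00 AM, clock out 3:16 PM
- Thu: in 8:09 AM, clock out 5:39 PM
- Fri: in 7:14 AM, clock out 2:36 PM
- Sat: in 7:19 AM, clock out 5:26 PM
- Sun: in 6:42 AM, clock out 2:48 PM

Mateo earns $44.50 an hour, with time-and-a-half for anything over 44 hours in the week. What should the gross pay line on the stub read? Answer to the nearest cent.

Wed: 5:00 AM–3:16 PM = 10 h 16 min
Thu: 8:09 AM–5:39 PM = 9 h 30 min
Fri: 7:14 AM–2:36 PM = 7 h 22 min
Sat: 7:19 AM–5:26 PM = 10 h 7 min
Sun: 6:42 AM–2:48 PM = 8 h 6 min
Total worked: 45 h 21 min = 2721 min.
Regular 44 h 0 min = 2640 min at $44.50/h; overtime 1 h 21 min = 81 min at $66.75/h.
Pay = (2640 × $44.50 + 81 × $66.75) ÷ 60 = $2048.11.

$2048.11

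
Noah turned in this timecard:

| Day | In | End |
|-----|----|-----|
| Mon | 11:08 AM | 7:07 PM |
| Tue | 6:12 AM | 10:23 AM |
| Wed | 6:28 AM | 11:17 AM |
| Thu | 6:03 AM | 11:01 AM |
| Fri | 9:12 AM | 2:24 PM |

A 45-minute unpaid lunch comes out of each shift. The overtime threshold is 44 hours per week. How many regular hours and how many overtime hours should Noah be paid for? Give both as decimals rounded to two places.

Regular 23.40 hours, overtime 0.00 hours

Mon: 11:08 AM–7:07 PM = 7 h 59 min; less 45 min break → 7 h 14 min
Tue: 6:12 AM–10:23 AM = 4 h 11 min; less 45 min break → 3 h 26 min
Wed: 6:28 AM–11:17 AM = 4 h 49 min; less 45 min break → 4 h 4 min
Thu: 6:03 AM–11:01 AM = 4 h 58 min; less 45 min break → 4 h 13 min
Fri: 9:12 AM–2:24 PM = 5 h 12 min; less 45 min break → 4 h 27 min
Total worked: 23 h 24 min = 23.40 h.
Threshold 44 h → overtime 0 h 0 min, regular 23 h 24 min.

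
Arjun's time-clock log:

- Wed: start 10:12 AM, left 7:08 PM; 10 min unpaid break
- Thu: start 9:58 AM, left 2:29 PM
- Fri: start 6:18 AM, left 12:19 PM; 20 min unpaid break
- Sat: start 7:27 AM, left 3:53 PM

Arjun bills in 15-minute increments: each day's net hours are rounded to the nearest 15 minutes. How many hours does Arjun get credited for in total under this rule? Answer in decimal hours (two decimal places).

27.50 hours

Wed: 10:12 AM–7:08 PM = 8 h 56 min − 10 min = 8 h 46 min → rounds to 8 h 45 min
Thu: 9:58 AM–2:29 PM = 4 h 31 min → rounds to 4 h 30 min
Fri: 6:18 AM–12:19 PM = 6 h 1 min − 20 min = 5 h 41 min → rounds to 5 h 45 min
Sat: 7:27 AM–3:53 PM = 8 h 26 min → rounds to 8 h 30 min
Total credited: 27 h 30 min.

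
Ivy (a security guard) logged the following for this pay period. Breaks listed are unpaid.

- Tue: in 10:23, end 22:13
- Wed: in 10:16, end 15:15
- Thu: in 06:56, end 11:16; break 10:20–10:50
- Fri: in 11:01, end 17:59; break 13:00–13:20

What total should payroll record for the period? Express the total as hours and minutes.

27 h 17 min

Tue: 10:23–22:13 = 11 h 50 min
Wed: 10:16–15:15 = 4 h 59 min
Thu: 06:56–11:16 = 4 h 20 min; less 30 min break → 3 h 50 min
Fri: 11:01–17:59 = 6 h 58 min; less 20 min break → 6 h 38 min
Total: 11 h 50 min + 4 h 59 min + 3 h 50 min + 6 h 38 min = 27 h 17 min.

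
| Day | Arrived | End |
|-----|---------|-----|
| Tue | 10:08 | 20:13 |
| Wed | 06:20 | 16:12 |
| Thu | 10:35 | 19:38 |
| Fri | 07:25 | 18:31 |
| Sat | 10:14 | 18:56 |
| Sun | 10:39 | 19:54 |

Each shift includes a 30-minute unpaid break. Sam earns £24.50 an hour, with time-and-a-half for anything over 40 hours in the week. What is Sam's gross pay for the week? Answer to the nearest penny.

Tue: 10:08–20:13 = 10 h 5 min; less 30 min break → 9 h 35 min
Wed: 06:20–16:12 = 9 h 52 min; less 30 min break → 9 h 22 min
Thu: 10:35–19:38 = 9 h 3 min; less 30 min break → 8 h 33 min
Fri: 07:25–18:31 = 11 h 6 min; less 30 min break → 10 h 36 min
Sat: 10:14–18:56 = 8 h 42 min; less 30 min break → 8 h 12 min
Sun: 10:39–19:54 = 9 h 15 min; less 30 min break → 8 h 45 min
Total worked: 55 h 3 min = 3303 min.
Regular 40 h 0 min = 2400 min at £24.50/h; overtime 15 h 3 min = 903 min at £36.75/h.
Pay = (2400 × £24.50 + 903 × £36.75) ÷ 60 = £1533.09.

£1533.09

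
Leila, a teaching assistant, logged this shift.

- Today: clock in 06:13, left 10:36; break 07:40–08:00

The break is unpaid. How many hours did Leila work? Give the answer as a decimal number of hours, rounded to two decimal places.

4.05 hours

Today: 06:13–10:36 = 4 h 23 min; less 20 min break → 4 h 3 min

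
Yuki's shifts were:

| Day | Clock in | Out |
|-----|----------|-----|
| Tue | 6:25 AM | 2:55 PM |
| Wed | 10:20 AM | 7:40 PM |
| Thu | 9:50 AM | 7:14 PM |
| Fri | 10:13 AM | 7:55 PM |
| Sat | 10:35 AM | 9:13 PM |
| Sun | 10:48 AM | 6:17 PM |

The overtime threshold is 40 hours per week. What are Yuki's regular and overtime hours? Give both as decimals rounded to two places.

Regular 40.00 hours, overtime 15.05 hours

Tue: 6:25 AM–2:55 PM = 8 h 30 min
Wed: 10:20 AM–7:40 PM = 9 h 20 min
Thu: 9:50 AM–7:14 PM = 9 h 24 min
Fri: 10:13 AM–7:55 PM = 9 h 42 min
Sat: 10:35 AM–9:13 PM = 10 h 38 min
Sun: 10:48 AM–6:17 PM = 7 h 29 min
Total worked: 55 h 3 min = 55.05 h.
Threshold 40 h → overtime 15 h 3 min, regular 40 h 0 min.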